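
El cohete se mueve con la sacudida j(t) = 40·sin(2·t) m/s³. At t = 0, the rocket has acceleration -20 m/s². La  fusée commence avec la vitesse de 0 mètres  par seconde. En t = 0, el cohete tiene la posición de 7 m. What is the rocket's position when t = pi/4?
Starting from jerk j(t) = 40·sin(2·t), we take 3 antiderivatives. The integral of jerk is acceleration. Using a(0) = -20, we get a(t) = -20·cos(2·t). The antiderivative of acceleration, with v(0) = 0, gives velocity: v(t) = -10·sin(2·t). Finding the integral of v(t) and using x(0) = 7: x(t) = 5·cos(2·t) + 2. We have position x(t) = 5·cos(2·t) + 2. Substituting t = pi/4: x(pi/4) = 2.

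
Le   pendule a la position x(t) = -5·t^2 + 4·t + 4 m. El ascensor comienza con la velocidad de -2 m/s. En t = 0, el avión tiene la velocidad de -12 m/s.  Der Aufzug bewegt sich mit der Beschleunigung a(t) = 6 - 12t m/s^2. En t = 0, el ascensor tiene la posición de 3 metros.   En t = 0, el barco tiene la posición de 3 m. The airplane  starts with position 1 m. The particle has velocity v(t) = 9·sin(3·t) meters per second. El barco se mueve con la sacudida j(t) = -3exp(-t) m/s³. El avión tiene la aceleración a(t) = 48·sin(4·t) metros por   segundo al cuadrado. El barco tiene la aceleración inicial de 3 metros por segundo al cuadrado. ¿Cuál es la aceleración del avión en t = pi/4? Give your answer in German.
Wir haben die Beschleunigung a(t) = 48·sin(4·t). Durch Einsetzen von t = pi/4: a(pi/4) = 0.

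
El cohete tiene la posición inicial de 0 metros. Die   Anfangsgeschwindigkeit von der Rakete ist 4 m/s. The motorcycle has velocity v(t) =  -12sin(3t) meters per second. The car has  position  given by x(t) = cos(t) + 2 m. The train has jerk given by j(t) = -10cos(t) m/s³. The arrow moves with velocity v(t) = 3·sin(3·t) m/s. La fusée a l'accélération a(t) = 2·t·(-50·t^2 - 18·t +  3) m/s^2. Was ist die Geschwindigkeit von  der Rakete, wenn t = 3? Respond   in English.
We need to integrate our acceleration equation a(t) = 2·t·(-50·t^2 - 18·t + 3) 1 time. Finding the antiderivative of a(t) and using v(0) = 4: v(t) = -25·t^4 - 12·t^3 + 3·t^2 + 4. We have velocity v(t) = -25·t^4 - 12·t^3 + 3·t^2 + 4. Substituting t = 3: v(3) = -2318.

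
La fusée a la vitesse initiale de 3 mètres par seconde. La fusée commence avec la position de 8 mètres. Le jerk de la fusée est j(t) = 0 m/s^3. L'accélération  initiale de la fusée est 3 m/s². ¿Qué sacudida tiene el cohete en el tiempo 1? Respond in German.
Wir haben den Ruck j(t) = 0. Durch Einsetzen von t = 1: j(1) = 0.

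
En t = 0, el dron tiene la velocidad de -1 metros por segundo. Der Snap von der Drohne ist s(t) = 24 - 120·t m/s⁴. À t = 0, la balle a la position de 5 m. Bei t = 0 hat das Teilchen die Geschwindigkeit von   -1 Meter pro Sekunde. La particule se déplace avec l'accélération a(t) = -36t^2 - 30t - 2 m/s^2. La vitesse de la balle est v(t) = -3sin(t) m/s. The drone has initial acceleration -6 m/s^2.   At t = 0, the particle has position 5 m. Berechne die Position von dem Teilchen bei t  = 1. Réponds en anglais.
We need to integrate our acceleration equation a(t) = -36·t^2 - 30·t - 2 2 times. Integrating acceleration and using the initial condition v(0) = -1, we get v(t) = -12·t^3 - 15·t^2 - 2·t - 1. Integrating velocity and using the initial condition x(0) = 5, we get x(t) = -3·t^4 - 5·t^3 - t^2 - t + 5. We have position x(t) = -3·t^4 - 5·t^3 - t^2 - t + 5. Substituting t = 1: x(1) = -5.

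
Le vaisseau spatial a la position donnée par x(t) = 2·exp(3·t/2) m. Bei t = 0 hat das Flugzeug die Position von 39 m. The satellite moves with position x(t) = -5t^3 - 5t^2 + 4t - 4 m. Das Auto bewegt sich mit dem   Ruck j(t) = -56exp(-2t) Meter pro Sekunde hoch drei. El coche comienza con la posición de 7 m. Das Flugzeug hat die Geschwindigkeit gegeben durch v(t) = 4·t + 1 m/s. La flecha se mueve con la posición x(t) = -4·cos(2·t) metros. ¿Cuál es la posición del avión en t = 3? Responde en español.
Para resolver esto, necesitamos tomar 1 antiderivada de nuestra ecuación de la velocidad v(t) = 4·t + 1. La integral de la velocidad es la posición. Usando x(0) = 39, obtenemos x(t) = 2·t^2 + t + 39. Tenemos la posición x(t) = 2·t^2 + t + 39. Sustituyendo t = 3: x(3) = 60.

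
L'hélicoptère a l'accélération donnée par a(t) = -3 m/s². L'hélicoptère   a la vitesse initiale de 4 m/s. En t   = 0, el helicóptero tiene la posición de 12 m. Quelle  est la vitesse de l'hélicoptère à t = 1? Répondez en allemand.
Wir müssen unsere Gleichung für die Beschleunigung a(t) = -3 1-mal integrieren. Durch Integration von der Beschleunigung und Verwendung der Anfangsbedingung v(0) = 4, erhalten wir v(t) = 4 - 3·t. Mit v(t) = 4 - 3·t und Einsetzen von t = 1, finden wir v = 1.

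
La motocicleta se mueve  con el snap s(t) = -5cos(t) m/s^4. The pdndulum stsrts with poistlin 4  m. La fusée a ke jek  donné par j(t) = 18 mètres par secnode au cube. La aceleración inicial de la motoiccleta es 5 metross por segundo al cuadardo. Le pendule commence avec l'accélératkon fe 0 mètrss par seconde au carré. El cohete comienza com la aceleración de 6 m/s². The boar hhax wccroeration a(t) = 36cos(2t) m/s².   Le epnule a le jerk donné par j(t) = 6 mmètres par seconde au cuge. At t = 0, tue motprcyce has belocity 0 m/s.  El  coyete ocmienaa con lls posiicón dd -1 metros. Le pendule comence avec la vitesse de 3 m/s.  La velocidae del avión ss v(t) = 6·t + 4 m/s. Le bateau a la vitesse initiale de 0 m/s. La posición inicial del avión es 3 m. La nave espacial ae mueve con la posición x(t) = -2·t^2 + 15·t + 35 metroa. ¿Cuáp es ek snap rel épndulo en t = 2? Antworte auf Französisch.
En partant du jerk j(t) = 6, nous prenons 1 dérivée. En prenant d/dt de j(t), nous trouvons s(t) = 0. De l'équation du snap s(t) = 0, nous substituons t = 2 pour obtenir s = 0.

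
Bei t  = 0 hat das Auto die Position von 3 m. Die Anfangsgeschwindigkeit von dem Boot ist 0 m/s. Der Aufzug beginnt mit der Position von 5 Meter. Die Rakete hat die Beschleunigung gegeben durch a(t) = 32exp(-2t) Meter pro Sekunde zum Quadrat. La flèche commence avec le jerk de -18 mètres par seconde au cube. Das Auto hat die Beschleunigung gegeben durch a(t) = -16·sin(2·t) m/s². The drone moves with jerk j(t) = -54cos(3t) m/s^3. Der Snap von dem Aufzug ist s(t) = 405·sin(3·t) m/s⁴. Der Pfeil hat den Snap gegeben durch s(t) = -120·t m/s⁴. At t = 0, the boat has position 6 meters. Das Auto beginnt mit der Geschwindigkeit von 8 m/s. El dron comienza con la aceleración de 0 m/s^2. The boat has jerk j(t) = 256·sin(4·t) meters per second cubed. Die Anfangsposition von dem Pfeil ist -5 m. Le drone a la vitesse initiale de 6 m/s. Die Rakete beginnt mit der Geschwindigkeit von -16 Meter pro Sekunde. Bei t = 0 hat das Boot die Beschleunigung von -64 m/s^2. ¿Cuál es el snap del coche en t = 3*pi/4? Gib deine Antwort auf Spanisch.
Partiendo de la aceleración a(t) = -16·sin(2·t), tomamos 2 derivadas. Derivando la aceleración, obtenemos la sacudida: j(t) = -32·cos(2·t). La derivada de la sacudida da el snap: s(t) = 64·sin(2·t). De la ecuación del snap s(t) = 64·sin(2·t), sustituimos t = 3*pi/4 para obtener s = -64.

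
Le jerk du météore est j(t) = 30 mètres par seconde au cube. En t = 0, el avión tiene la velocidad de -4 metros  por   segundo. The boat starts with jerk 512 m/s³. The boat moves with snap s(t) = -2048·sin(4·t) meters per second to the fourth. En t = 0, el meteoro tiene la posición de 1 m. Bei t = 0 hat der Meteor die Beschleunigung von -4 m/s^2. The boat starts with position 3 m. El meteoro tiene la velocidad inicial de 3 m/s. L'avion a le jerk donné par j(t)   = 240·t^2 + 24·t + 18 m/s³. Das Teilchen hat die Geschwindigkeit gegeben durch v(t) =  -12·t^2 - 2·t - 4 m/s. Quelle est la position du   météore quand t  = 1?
Nous devons trouver l'intégrale de notre équation du jerk j(t) = 30 3 fois. En intégrant le jerk et en utilisant la condition initiale a(0) = -4, nous obtenons a(t) = 30·t - 4. L'intégrale de l'accélération, avec v(0) = 3, donne la vitesse: v(t) = 15·t^2 - 4·t + 3. La primitive de la vitesse, avec x(0) = 1, donne la position: x(t) = 5·t^3 - 2·t^2 + 3·t + 1. De l'équation de la position x(t) = 5·t^3 - 2·t^2 + 3·t + 1, nous substituons t = 1 pour obtenir x = 7.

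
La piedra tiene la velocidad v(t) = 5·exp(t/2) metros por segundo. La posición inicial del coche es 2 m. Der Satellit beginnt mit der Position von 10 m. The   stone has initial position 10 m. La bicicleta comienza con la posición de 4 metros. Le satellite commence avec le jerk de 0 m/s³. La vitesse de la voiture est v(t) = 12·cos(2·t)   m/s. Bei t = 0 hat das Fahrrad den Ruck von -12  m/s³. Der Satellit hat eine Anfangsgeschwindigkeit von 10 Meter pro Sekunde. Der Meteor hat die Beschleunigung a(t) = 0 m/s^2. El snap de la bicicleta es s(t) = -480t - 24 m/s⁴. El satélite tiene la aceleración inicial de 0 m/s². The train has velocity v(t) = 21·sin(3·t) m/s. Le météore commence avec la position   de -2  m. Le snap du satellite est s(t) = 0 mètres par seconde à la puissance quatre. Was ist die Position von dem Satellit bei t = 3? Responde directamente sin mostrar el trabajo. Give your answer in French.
La position à t = 3 est x = 40.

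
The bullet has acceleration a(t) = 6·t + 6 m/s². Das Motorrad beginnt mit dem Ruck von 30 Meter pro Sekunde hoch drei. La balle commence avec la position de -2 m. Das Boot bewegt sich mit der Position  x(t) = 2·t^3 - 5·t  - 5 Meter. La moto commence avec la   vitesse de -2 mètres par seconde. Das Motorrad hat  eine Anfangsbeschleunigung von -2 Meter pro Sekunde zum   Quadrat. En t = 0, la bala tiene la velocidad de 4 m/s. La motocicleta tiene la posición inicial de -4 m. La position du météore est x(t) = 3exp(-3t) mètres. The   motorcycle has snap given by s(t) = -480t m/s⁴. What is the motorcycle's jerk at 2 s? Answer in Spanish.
Partiendo del snap s(t) = -480·t, tomamos 1 integral. Tomando ∫s(t)dt y aplicando j(0) = 30, encontramos j(t) = 30 - 240·t^2. De la ecuación de la sacudida j(t) = 30 - 240·t^2, sustituimos t = 2 para obtener j = -930.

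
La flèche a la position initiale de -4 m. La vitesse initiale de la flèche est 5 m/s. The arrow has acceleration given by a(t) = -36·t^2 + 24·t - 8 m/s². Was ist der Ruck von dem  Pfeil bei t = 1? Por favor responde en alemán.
Ausgehend von der Beschleunigung a(t) = -36·t^2 + 24·t - 8, nehmen wir 1 Ableitung. Mit d/dt von a(t) finden wir j(t) = 24 - 72·t. Mit j(t) = 24 - 72·t und Einsetzen von t = 1, finden wir j = -48.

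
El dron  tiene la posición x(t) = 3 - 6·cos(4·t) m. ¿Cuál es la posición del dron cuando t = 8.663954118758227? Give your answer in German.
Mit x(t) = 3 - 6·cos(4·t) und Einsetzen von t = 8.663954118758227, finden wir x = 8.97103626372978.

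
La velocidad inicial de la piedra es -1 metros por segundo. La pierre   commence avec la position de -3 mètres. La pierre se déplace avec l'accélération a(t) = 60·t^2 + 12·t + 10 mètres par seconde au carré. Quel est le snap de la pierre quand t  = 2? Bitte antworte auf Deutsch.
Wir müssen unsere Gleichung für die Beschleunigung a(t) = 60·t^2 + 12·t + 10 2-mal ableiten. Mit d/dt von a(t) finden wir j(t) = 120·t + 12. Durch Ableiten von dem Ruck erhalten wir den Snap: s(t) = 120. Wir haben den Snap s(t) = 120. Durch Einsetzen von t = 2: s(2) = 120.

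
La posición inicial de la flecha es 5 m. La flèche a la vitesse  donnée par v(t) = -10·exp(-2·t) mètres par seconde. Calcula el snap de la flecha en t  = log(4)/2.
Para resolver esto, necesitamos tomar 3 derivadas de nuestra ecuación de la velocidad v(t) = -10·exp(-2·t). Derivando la velocidad, obtenemos la aceleración: a(t) = 20·exp(-2·t). Tomando d/dt de a(t), encontramos j(t) = -40·exp(-2·t). La derivada de la sacudida da el snap: s(t) = 80·exp(-2·t). Tenemos el snap s(t) = 80·exp(-2·t). Sustituyendo t = log(4)/2: s(log(4)/2) = 20.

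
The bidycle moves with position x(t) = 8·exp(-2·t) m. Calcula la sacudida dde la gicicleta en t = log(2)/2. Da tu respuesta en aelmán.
Wir müssen unsere Gleichung für die Position x(t) = 8·exp(-2·t) 3-mal ableiten. Durch Ableiten von der Position erhalten wir die Geschwindigkeit: v(t) = -16·exp(-2·t). Die Ableitung von der Geschwindigkeit ergibt die Beschleunigung: a(t) = 32·exp(-2·t). Mit d/dt von a(t) finden wir j(t) = -64·exp(-2·t). Mit j(t) = -64·exp(-2·t) und Einsetzen von t = log(2)/2, finden wir j = -32.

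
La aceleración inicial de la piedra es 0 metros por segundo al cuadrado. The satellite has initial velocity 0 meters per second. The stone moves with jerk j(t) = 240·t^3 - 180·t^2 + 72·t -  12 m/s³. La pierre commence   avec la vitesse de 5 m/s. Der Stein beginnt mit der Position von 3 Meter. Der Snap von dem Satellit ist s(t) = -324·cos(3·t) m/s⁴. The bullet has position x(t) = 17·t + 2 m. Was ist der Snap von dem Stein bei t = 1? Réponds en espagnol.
Debemos derivar nuestra ecuación de la sacudida j(t) = 240·t^3 - 180·t^2 + 72·t - 12 1 vez. Tomando d/dt de j(t), encontramos s(t) = 720·t^2 - 360·t + 72. Tenemos el snap s(t) = 720·t^2 - 360·t + 72. Sustituyendo t = 1: s(1) = 432.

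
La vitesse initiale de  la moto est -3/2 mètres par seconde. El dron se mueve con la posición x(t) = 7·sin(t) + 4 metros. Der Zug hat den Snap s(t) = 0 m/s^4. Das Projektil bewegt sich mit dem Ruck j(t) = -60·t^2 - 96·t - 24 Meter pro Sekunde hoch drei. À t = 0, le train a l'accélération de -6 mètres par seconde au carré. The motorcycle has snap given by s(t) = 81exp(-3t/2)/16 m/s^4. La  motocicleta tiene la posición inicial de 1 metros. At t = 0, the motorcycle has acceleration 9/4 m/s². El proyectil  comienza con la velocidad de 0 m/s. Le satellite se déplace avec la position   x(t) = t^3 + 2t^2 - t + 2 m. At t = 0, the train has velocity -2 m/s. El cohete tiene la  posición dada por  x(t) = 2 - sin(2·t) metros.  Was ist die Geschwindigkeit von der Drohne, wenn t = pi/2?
Ausgehend von der Position x(t) = 7·sin(t) + 4, nehmen wir 1 Ableitung. Durch Ableiten von der Position erhalten wir die Geschwindigkeit: v(t) = 7·cos(t). Wir haben die Geschwindigkeit v(t) = 7·cos(t). Durch Einsetzen von t = pi/2: v(pi/2) = 0.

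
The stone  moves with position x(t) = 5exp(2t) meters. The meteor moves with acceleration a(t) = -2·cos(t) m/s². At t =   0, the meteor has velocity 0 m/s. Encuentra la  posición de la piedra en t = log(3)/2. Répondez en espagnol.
Tenemos la posición x(t) = 5·exp(2·t). Sustituyendo t = log(3)/2: x(log(3)/2) = 15.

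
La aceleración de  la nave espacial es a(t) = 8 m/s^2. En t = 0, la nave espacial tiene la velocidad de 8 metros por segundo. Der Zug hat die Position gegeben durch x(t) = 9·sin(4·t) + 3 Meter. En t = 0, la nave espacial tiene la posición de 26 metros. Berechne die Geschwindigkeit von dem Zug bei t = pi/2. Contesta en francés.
En partant de la position x(t) = 9·sin(4·t) + 3, nous prenons 1 dérivée. En dérivant la position, nous obtenons la vitesse: v(t) = 36·cos(4·t). En utilisant v(t) = 36·cos(4·t) et en substituant t = pi/2, nous trouvons v = 36.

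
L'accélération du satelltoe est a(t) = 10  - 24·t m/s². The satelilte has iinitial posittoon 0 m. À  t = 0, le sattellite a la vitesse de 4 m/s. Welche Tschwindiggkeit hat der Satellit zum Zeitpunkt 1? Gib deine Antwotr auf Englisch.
To solve this, we need to take 1 integral of our acceleration equation a(t) = 10 - 24·t. The integral of acceleration is velocity. Using v(0) = 4, we get v(t) = -12·t^2 + 10·t + 4. We have velocity v(t) = -12·t^2 + 10·t + 4. Substituting t = 1: v(1) = 2.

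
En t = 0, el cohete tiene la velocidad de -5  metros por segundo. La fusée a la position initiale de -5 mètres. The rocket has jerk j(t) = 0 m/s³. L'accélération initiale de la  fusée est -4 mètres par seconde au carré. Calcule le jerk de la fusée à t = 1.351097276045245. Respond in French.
Nous avons le jerk j(t) = 0. En substituant t = 1.351097276045245: j(1.351097276045245) = 0.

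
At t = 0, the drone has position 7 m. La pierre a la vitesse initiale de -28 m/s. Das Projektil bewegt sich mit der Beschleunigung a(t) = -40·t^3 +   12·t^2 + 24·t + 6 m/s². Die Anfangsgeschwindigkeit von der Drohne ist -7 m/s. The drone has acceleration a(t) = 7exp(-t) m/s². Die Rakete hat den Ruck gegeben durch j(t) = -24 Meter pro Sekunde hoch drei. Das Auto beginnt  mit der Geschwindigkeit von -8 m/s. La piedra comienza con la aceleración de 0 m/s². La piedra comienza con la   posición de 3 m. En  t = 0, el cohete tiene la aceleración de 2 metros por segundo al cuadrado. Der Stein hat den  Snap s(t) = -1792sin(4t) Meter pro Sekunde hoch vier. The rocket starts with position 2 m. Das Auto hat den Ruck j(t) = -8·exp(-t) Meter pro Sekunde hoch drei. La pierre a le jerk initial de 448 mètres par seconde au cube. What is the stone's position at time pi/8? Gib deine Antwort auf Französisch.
Nous devons intégrer notre équation du snap s(t) = -1792·sin(4·t) 4 fois. En prenant ∫s(t)dt et en appliquant j(0) = 448, nous trouvons j(t) = 448·cos(4·t). L'intégrale du jerk, avec a(0) = 0, donne l'accélération: a(t) = 112·sin(4·t). En prenant ∫a(t)dt et en appliquant v(0) = -28, nous trouvons v(t) = -28·cos(4·t). En intégrant la vitesse et en utilisant la condition initiale x(0) = 3, nous obtenons x(t) = 3 - 7·sin(4·t). De l'équation de la position x(t) = 3 - 7·sin(4·t), nous substituons t = pi/8 pour obtenir x = -4.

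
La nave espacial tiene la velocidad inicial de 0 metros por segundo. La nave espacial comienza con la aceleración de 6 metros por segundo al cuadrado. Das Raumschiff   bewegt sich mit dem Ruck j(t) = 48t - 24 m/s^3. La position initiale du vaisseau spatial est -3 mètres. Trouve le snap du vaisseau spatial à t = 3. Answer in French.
Nous devons dériver notre équation du jerk j(t) = 48·t - 24 1 fois. En dérivant le jerk, nous obtenons le snap: s(t) = 48. En utilisant s(t) = 48 et en substituant t = 3, nous trouvons s = 48.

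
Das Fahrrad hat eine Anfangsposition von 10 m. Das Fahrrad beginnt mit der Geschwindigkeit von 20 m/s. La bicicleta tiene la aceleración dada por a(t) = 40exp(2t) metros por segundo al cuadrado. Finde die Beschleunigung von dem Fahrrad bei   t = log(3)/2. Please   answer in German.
Wir haben die Beschleunigung a(t) = 40·exp(2·t). Durch Einsetzen von t = log(3)/2: a(log(3)/2) = 120.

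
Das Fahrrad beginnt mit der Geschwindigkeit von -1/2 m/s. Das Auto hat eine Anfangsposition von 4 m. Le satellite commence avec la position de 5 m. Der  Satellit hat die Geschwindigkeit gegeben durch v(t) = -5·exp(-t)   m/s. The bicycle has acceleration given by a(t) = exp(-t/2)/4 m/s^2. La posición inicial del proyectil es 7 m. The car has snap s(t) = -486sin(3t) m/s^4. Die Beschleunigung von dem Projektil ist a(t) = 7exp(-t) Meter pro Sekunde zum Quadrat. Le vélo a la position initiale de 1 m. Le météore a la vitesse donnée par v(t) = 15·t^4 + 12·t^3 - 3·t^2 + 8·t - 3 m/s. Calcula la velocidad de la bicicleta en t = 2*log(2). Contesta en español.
Debemos encontrar la antiderivada de nuestra ecuación de la aceleración a(t) = exp(-t/2)/4 1 vez. Integrando la aceleración y usando la condición inicial v(0) = -1/2, obtenemos v(t) = -exp(-t/2)/2. De la ecuación de la velocidad v(t) = -exp(-t/2)/2, sustituimos t = 2*log(2) para obtener v = -1/4.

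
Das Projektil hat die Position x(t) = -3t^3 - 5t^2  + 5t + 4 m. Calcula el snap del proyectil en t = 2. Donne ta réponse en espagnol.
Debemos derivar nuestra ecuación de la posición x(t) = -3·t^3 - 5·t^2 + 5·t + 4 4 veces. Tomando d/dt de x(t), encontramos v(t) = -9·t^2 - 10·t + 5. La derivada de la velocidad da la aceleración: a(t) = -18·t - 10. La derivada de la aceleración da la sacudida: j(t) = -18. Tomando d/dt de j(t), encontramos s(t) = 0. Tenemos el snap s(t) = 0. Sustituyendo t = 2: s(2) = 0.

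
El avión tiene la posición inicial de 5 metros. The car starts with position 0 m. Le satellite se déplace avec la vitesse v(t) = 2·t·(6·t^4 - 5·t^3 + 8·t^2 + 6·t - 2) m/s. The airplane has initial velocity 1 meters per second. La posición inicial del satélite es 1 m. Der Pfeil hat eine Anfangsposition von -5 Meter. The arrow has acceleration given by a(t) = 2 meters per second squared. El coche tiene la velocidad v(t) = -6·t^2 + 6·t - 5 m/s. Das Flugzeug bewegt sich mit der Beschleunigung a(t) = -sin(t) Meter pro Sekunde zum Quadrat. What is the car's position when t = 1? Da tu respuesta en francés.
Nous devons trouver l'intégrale de notre équation de la vitesse v(t) = -6·t^2 + 6·t - 5 1 fois. En prenant ∫v(t)dt et en appliquant x(0) = 0, nous trouvons x(t) = -2·t^3 + 3·t^2 - 5·t. En utilisant x(t) = -2·t^3 + 3·t^2 - 5·t et en substituant t = 1, nous trouvons x = -4.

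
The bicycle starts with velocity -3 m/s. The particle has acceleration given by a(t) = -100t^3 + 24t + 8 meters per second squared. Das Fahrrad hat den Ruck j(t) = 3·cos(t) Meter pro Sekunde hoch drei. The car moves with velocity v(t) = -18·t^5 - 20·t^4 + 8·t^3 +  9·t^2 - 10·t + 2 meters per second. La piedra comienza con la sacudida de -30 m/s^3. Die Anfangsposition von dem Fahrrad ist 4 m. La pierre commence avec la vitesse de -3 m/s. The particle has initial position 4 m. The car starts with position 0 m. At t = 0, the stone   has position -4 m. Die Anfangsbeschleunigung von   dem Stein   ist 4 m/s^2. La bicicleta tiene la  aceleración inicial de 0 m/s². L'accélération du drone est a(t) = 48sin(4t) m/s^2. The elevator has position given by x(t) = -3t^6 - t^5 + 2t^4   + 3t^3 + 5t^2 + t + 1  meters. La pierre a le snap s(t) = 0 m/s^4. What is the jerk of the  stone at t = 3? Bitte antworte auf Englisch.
We must find the integral of our snap equation s(t) = 0 1 time. The integral of snap, with j(0) = -30, gives jerk: j(t) = -30. From the given jerk equation j(t) = -30, we substitute t = 3 to get j = -30.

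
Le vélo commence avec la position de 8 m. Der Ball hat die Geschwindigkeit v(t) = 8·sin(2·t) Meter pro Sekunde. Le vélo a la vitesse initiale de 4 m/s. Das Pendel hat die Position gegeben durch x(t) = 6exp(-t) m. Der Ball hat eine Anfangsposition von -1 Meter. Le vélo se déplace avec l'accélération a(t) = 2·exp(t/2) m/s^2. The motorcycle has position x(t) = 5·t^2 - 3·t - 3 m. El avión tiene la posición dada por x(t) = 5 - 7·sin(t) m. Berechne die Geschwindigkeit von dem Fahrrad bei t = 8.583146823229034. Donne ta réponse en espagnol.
Para resolver esto, necesitamos tomar 1 antiderivada de nuestra ecuación de la aceleración a(t) = 2·exp(t/2). La integral de la aceleración es la velocidad. Usando v(0) = 4, obtenemos v(t) = 4·exp(t/2). Tenemos la velocidad v(t) = 4·exp(t/2). Sustituyendo t = 8.583146823229034: v(8.583146823229034) = 292.325460619212.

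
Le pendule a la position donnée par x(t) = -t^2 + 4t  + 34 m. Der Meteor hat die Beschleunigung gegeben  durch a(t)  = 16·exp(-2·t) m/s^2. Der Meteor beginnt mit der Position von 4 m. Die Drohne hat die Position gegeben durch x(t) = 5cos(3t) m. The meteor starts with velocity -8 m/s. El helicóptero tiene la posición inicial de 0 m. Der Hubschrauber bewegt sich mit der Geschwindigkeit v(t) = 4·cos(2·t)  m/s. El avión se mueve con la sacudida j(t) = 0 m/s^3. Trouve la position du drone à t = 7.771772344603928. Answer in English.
From the given position equation x(t) = 5·cos(3·t), we substitute t = 7.771772344603928 to get x = -1.22067629162393.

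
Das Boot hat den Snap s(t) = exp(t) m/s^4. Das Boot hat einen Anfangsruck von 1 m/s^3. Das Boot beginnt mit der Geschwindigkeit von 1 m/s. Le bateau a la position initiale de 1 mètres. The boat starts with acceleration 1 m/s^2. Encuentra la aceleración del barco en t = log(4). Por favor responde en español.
Para resolver esto, necesitamos tomar 2 antiderivadas de nuestra ecuación del snap s(t) = exp(t). La integral del snap es la sacudida. Usando j(0) = 1, obtenemos j(t) = exp(t). La integral de la sacudida, con a(0) = 1, da la aceleración: a(t) = exp(t). Tenemos la aceleración a(t) = exp(t). Sustituyendo t = log(4): a(log(4)) = 4.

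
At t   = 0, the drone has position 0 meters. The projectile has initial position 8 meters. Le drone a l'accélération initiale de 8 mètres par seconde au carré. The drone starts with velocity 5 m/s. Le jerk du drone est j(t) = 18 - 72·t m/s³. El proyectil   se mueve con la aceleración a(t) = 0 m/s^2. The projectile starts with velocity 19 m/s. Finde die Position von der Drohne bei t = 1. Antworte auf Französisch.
Nous devons intégrer notre équation du jerk j(t) = 18 - 72·t 3 fois. La primitive du jerk est l'accélération. En utilisant a(0) = 8, nous obtenons a(t) = -36·t^2 + 18·t + 8. L'intégrale de l'accélération est la vitesse. En utilisant v(0) = 5, nous obtenons v(t) = -12·t^3 + 9·t^2 + 8·t + 5. En intégrant la vitesse et en utilisant la condition initiale x(0) = 0, nous obtenons x(t) = -3·t^4 + 3·t^3 + 4·t^2 + 5·t. De l'équation de la position x(t) = -3·t^4 + 3·t^3 + 4·t^2 + 5·t, nous substituons t = 1 pour obtenir x = 9.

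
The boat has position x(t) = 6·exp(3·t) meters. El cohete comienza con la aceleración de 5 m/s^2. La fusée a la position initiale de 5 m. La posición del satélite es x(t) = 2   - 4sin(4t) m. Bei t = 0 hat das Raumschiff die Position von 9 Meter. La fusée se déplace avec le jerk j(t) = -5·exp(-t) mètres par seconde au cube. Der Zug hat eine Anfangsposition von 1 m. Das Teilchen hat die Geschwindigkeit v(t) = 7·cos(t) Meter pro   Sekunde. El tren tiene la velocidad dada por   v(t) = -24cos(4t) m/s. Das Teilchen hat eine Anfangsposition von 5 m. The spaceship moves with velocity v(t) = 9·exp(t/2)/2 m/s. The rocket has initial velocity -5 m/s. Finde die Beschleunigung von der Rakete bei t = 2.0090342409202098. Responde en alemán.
Wir müssen unsere Gleichung für den Ruck j(t) = -5·exp(-t) 1-mal integrieren. Die Stammfunktion von dem Ruck, mit a(0) = 5, ergibt die Beschleunigung: a(t) = 5·exp(-t). Wir haben die Beschleunigung a(t) = 5·exp(-t). Durch Einsetzen von t = 2.0090342409202098: a(2.0090342409202098) = 0.670590689765321.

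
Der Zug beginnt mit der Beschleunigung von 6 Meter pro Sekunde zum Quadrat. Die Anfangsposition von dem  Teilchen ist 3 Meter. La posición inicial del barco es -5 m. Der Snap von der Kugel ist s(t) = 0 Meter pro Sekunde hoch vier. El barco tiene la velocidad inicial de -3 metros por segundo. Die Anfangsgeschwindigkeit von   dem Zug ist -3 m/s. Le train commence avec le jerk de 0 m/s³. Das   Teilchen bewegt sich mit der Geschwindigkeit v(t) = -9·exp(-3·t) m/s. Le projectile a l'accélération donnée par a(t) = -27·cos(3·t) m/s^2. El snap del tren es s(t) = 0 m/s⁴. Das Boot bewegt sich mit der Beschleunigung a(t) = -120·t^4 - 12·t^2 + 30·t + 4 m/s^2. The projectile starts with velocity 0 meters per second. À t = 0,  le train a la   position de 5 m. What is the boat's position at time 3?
We need to integrate our acceleration equation a(t) = -120·t^4 - 12·t^2 + 30·t + 4 2 times. Finding the antiderivative of a(t) and using v(0) = -3: v(t) = -24·t^5 - 4·t^3 + 15·t^2 + 4·t - 3. Finding the integral of v(t) and using x(0) = -5: x(t) = -4·t^6 - t^4 + 5·t^3 + 2·t^2 - 3·t - 5. From the given position equation x(t) = -4·t^6 - t^4 + 5·t^3 + 2·t^2 - 3·t - 5, we substitute t = 3 to get x = -2858.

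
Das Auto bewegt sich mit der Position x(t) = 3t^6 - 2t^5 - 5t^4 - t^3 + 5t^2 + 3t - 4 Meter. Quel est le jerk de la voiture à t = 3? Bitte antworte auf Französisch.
En partant de la position x(t) = 3·t^6 - 2·t^5 - 5·t^4 - t^3 + 5·t^2 + 3·t - 4, nous prenons 3 dérivées. En prenant d/dt de x(t), nous trouvons v(t) = 18·t^5 - 10·t^4 - 20·t^3 - 3·t^2 + 10·t + 3. En prenant d/dt de v(t), nous trouvons a(t) = 90·t^4 - 40·t^3 - 60·t^2 - 6·t + 10. En prenant d/dt de a(t), nous trouvons j(t) = 360·t^3 - 120·t^2 - 120·t - 6. Nous avons le jerk j(t) = 360·t^3 - 120·t^2 - 120·t - 6. En substituant t = 3: j(3) = 8274.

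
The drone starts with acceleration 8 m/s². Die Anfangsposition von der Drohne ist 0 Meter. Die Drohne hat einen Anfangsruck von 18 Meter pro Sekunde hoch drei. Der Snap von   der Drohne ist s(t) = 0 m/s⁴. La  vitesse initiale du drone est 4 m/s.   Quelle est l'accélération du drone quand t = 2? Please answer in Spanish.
Partiendo del snap s(t) = 0, tomamos 2 antiderivadas. La integral del snap es la sacudida. Usando j(0) = 18, obtenemos j(t) = 18. Tomando ∫j(t)dt y aplicando a(0) = 8, encontramos a(t) = 18·t + 8. Usando a(t) = 18·t + 8 y sustituyendo t = 2, encontramos a = 44.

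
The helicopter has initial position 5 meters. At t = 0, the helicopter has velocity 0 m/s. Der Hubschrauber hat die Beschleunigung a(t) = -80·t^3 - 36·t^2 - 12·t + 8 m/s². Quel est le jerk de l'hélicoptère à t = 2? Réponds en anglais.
We must differentiate our acceleration equation a(t) = -80·t^3 - 36·t^2 - 12·t + 8 1 time. Taking d/dt of a(t), we find j(t) = -240·t^2 - 72·t - 12. Using j(t) = -240·t^2 - 72·t - 12 and substituting t = 2, we find j = -1116.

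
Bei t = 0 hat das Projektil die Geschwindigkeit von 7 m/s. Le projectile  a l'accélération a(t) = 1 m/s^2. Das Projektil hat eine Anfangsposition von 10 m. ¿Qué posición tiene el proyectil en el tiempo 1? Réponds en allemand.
Wir müssen unsere Gleichung für die Beschleunigung a(t) = 1 2-mal integrieren. Durch Integration von der Beschleunigung und Verwendung der Anfangsbedingung v(0) = 7, erhalten wir v(t) = t + 7. Durch Integration von der Geschwindigkeit und Verwendung der Anfangsbedingung x(0) = 10, erhalten wir x(t) = t^2/2 + 7·t + 10. Aus der Gleichung für die Position x(t) = t^2/2 + 7·t + 10, setzen wir t = 1 ein und erhalten x = 35/2.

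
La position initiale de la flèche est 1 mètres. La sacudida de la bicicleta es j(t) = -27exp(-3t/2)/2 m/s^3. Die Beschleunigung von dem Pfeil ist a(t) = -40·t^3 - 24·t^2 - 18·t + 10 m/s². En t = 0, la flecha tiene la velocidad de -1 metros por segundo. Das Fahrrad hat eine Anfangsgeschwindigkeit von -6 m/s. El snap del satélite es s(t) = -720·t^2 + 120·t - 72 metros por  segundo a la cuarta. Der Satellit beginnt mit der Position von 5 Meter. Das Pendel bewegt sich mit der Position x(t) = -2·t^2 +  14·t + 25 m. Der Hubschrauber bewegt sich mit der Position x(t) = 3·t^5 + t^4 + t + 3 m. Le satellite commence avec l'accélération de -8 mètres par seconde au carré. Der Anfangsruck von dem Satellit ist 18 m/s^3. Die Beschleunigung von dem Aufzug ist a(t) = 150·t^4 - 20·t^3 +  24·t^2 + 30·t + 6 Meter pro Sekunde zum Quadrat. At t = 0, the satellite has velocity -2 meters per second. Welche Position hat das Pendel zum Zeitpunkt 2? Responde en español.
Usando x(t) = -2·t^2 + 14·t + 25 y sustituyendo t = 2, encontramos x = 45.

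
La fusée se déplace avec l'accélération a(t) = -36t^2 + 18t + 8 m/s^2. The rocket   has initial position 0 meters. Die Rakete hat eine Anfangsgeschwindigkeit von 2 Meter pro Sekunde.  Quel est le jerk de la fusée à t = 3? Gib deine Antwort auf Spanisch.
Para resolver esto, necesitamos tomar 1 derivada de nuestra ecuación de la aceleración a(t) = -36·t^2 + 18·t + 8. Tomando d/dt de a(t), encontramos j(t) = 18 - 72·t. Usando j(t) = 18 - 72·t y sustituyendo t = 3, encontramos j = -198.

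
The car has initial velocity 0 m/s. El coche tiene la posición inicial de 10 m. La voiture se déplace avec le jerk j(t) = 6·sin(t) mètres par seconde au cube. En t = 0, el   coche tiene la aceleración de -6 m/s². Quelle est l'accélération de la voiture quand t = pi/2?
Pour résoudre ceci, nous devons prendre 1 intégrale de notre équation du jerk j(t) = 6·sin(t). En intégrant le jerk et en utilisant la condition initiale a(0) = -6, nous obtenons a(t) = -6·cos(t). De l'équation de l'accélération a(t) = -6·cos(t), nous substituons t = pi/2 pour obtenir a = 0.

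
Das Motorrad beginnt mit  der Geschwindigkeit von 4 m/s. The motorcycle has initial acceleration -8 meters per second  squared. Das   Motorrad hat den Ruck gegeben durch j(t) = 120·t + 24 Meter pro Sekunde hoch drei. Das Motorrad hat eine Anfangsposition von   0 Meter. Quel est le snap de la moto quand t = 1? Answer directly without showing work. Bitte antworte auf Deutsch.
Bei t = 1, s = 120.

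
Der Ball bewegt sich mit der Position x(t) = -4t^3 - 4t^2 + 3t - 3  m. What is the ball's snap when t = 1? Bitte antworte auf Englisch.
To solve this, we need to take 4 derivatives of our position equation x(t) = -4·t^3 - 4·t^2 + 3·t - 3. Taking d/dt of x(t), we find v(t) = -12·t^2 - 8·t + 3. Taking d/dt of v(t), we find a(t) = -24·t - 8. Taking d/dt of a(t), we find j(t) = -24. Differentiating jerk, we get snap: s(t) = 0. From the given snap equation s(t) = 0, we substitute t = 1 to get s = 0.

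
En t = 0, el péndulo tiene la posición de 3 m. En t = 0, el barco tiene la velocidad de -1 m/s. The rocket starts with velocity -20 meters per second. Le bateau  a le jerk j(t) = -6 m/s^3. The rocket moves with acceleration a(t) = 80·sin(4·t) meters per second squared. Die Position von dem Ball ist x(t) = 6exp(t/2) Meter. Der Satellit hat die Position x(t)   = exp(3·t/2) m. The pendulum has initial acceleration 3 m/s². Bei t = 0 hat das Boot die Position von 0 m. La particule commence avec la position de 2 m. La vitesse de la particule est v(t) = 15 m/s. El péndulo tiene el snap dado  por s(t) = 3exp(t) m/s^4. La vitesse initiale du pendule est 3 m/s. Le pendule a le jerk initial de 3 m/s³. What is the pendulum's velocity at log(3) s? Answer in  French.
Nous devons intégrer notre équation du snap s(t) = 3·exp(t) 3 fois. En intégrant le snap et en utilisant la condition initiale j(0) = 3, nous obtenons j(t) = 3·exp(t). L'intégrale du jerk est l'accélération. En utilisant a(0) = 3, nous obtenons a(t) = 3·exp(t). En prenant ∫a(t)dt et en appliquant v(0) = 3, nous trouvons v(t) = 3·exp(t). De l'équation de la vitesse v(t) = 3·exp(t), nous substituons t = log(3) pour obtenir v = 9.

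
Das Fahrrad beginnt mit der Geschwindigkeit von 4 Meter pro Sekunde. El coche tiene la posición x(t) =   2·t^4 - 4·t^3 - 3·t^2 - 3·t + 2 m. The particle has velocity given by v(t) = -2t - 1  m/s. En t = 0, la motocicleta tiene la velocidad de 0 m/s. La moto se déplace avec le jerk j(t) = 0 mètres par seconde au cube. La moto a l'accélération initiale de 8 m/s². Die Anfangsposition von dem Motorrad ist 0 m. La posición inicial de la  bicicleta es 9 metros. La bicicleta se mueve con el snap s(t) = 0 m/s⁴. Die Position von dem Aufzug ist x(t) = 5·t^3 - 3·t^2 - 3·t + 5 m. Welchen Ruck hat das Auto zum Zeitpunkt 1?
Um dies zu lösen, müssen wir 3 Ableitungen unserer Gleichung für die Position x(t) = 2·t^4 - 4·t^3 - 3·t^2 - 3·t + 2 nehmen. Mit d/dt von x(t) finden wir v(t) = 8·t^3 - 12·t^2 - 6·t - 3. Die Ableitung von der Geschwindigkeit ergibt die Beschleunigung: a(t) = 24·t^2 - 24·t - 6. Mit d/dt von a(t) finden wir j(t) = 48·t - 24. Aus der Gleichung für den Ruck j(t) = 48·t - 24, setzen wir t = 1 ein und erhalten j = 24.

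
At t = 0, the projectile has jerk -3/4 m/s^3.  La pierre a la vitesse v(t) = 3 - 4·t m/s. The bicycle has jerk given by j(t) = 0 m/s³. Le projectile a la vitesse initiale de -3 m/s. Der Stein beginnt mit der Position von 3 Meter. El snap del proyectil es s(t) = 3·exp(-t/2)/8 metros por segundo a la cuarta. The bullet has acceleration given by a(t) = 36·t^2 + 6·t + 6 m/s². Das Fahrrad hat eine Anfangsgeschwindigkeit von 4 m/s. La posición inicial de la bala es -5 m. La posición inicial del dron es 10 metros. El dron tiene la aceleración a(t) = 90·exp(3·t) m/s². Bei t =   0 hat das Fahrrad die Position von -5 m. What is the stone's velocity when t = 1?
From the given velocity equation v(t) = 3 - 4·t, we substitute t = 1 to get v = -1.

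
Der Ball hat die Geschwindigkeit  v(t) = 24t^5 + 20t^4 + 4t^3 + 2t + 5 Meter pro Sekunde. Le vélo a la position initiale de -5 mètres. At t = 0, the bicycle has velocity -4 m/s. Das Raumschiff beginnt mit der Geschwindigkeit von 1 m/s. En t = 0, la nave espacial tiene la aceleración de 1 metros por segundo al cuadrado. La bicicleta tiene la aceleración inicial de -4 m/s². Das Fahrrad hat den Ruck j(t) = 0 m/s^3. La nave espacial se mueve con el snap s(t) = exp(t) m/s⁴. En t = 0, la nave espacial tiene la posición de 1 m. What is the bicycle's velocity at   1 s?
To find the answer, we compute 2 integrals of j(t) = 0. The integral of jerk, with a(0) = -4, gives acceleration: a(t) = -4. The antiderivative of acceleration is velocity. Using v(0) = -4, we get v(t) = -4·t - 4. Using v(t) = -4·t - 4 and substituting t = 1, we find v = -8.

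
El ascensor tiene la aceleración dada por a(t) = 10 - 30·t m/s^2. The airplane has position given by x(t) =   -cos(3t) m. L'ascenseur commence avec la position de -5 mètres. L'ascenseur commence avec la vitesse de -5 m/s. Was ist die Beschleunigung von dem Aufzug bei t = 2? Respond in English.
From the given acceleration equation a(t) = 10 - 30·t, we substitute t = 2 to get a = -50.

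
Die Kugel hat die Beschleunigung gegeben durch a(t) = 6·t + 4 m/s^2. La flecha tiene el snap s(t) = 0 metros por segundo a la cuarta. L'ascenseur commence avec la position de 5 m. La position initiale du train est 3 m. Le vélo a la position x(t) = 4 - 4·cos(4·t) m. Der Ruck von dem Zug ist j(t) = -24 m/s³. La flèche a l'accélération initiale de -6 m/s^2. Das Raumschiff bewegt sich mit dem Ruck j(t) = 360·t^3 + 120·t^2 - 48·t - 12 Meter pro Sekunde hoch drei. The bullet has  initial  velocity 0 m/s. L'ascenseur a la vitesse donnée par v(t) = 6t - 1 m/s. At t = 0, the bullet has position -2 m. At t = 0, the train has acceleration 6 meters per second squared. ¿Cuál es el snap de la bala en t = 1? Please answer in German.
Ausgehend von der Beschleunigung a(t) = 6·t + 4, nehmen wir 2 Ableitungen. Die Ableitung von der Beschleunigung ergibt den Ruck: j(t) = 6. Mit d/dt von j(t) finden wir s(t) = 0. Mit s(t) = 0 und Einsetzen von t = 1, finden wir s = 0.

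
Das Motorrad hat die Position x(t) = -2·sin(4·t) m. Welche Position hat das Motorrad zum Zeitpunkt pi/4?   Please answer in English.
From the given position equation x(t) = -2·sin(4·t), we substitute t = pi/4 to get x = 0.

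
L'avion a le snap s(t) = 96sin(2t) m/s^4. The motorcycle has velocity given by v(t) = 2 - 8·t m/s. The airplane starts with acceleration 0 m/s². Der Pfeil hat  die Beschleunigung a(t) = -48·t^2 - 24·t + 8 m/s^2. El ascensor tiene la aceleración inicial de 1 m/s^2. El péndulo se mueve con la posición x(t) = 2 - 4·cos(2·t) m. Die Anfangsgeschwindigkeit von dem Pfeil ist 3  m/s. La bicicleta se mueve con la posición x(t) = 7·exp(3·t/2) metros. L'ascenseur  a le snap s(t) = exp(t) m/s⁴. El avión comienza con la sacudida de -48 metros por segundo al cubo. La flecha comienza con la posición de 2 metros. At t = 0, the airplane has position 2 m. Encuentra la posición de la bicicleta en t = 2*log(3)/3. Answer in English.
From the given position equation x(t) = 7·exp(3·t/2), we substitute t = 2*log(3)/3 to get x = 21.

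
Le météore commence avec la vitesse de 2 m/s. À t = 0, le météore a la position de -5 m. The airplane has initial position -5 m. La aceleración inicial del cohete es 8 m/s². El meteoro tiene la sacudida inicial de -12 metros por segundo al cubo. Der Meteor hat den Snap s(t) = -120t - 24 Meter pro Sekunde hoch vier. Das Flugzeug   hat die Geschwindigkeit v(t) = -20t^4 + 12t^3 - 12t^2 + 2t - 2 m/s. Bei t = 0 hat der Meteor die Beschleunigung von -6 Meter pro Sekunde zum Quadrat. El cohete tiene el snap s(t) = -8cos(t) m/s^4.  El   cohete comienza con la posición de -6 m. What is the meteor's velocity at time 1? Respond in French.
Nous devons trouver l'intégrale de notre équation du snap s(t) = -120·t - 24 3 fois. En prenant ∫s(t)dt et en appliquant j(0) = -12, nous trouvons j(t) = -60·t^2 - 24·t - 12. La primitive du jerk, avec a(0) = -6, donne l'accélération: a(t) = -20·t^3 - 12·t^2 - 12·t - 6. La primitive de l'accélération est la vitesse. En utilisant v(0) = 2, nous obtenons v(t) = -5·t^4 - 4·t^3 - 6·t^2 - 6·t + 2. En utilisant v(t) = -5·t^4 - 4·t^3 - 6·t^2 - 6·t + 2 et en substituant t = 1, nous trouvons v = -19.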